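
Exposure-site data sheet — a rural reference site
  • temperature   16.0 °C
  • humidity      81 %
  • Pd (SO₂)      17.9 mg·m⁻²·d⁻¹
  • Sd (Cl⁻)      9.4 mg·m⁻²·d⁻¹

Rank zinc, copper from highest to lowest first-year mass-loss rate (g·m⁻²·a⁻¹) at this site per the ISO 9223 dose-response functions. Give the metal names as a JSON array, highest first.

["copper", "zinc"]

zinc: f(T) = -0.071·(T−10) [T>10 °C] = -0.4260
  SO₂ term: 0.0129·17.9^0.44·exp(0.046·81-0.4260) = 1.245
  Sd branch = 0.0175·Sd^0.57·e^(0.008·RH+0.085·T) = 0.4675 μm/a
  sum: 1.245 + 0.4675 → r_corr = 1.712 μm/a
  mass loss = 1.712 μm/a × 7.14 g/cm³ = 12.22 g·m⁻²·a⁻¹
copper: T>10 °C ⇒ hinge -0.080·(16.0−10) = -0.4800
  SO₂ term: 0.0053·17.9^0.26·exp(0.059·81-0.4800) = 0.8261
  Sd branch = 0.01025·Sd^0.27·e^(0.036·RH+0.049·T) = 0.7592 μm/a
  sum: 0.8261 + 0.7592 → r_corr = 1.585 μm/a
  mass loss = 1.585 μm/a × 8.96 g/cm³ = 14.2 g·m⁻²·a⁻¹
Ordering by g·m⁻²·a⁻¹: copper (14.2) > zinc (12.2)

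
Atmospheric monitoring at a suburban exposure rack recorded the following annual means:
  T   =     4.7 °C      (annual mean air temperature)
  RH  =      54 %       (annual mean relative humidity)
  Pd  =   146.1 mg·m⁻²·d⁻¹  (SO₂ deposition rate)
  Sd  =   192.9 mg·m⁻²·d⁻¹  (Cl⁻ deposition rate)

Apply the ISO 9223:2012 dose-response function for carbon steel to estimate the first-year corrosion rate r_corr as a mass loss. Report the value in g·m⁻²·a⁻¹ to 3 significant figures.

r_corr = 397 g·m⁻²·a⁻¹

carbon steel: T≤10 °C ⇒ hinge +0.150·(4.7−10) = -0.7950
  Pd branch = 1.77·Pd^0.52·e^(0.02·RH+f) = 31.43 μm/a
  Cl⁻ term: 0.102·192.9^0.62·exp(0.033·54+0.04·4.7) = 19.1
  sum: 31.43 + 19.1 → r_corr = 50.53 μm/a
Convert to mass loss: 50.53 μm/a × 7.85 g/cm³ = 396.7 g·m⁻²·a⁻¹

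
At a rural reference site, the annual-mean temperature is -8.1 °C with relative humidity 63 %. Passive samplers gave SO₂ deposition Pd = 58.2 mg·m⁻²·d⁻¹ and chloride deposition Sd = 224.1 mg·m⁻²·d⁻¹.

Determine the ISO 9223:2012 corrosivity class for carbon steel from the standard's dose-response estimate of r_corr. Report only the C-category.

carbon steel: temperature factor f = +0.150·(-18.1) = -2.7150
  Pd branch = 1.77·Pd^0.52·e^(0.02·RH+f) = 3.418 μm/a
  Cl⁻ term: 0.102·224.1^0.62·exp(0.033·63+0.04·-8.1) = 16.91
  r_corr = 3.418 + 16.91 = 20.33 μm/a
20.3 μm/a falls in (1.3, 25] for carbon steel → category C2

C2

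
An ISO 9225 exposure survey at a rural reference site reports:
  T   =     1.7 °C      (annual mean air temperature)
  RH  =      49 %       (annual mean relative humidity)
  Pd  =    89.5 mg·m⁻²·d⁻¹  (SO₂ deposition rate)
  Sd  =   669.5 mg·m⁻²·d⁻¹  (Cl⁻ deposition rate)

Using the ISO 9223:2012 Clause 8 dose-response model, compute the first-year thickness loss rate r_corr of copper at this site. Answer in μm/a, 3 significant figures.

r_corr = 0.485 μm/a

copper: f(T) = +0.126·(T−10) [T≤10 °C] = -1.0458
  Pd branch = 0.0053·Pd^0.26·e^(0.059·RH+f) = 0.1079 μm/a
  Sd branch = 0.01025·Sd^0.27·e^(0.036·RH+0.049·T) = 0.3767 μm/a
  r_corr = 0.1079 + 0.3767 = 0.4846 μm/a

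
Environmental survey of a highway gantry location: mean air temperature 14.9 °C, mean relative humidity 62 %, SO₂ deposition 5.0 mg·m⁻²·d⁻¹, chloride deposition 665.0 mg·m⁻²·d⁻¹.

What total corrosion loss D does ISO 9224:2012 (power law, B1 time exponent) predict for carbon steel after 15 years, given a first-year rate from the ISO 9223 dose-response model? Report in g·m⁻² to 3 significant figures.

D(15) = 2.96e+03 g·m⁻²

carbon steel: f(T) = -0.054·(T−10) [T>10 °C] = -0.2646
  sulphur-dioxide contribution → 10.84 μm/a
  chloride contribution → 80.57 μm/a
  total first-year rate 91.41 μm/a
Power-law: D(15) = r_corr · 15^0.523
  D(15) = 91.41 × 15^0.523 = 91.41 × 4.122 = 376.8 μm
  Mass loss = 376.8 μm × 7.85 g/cm³ = 2958 g·m⁻²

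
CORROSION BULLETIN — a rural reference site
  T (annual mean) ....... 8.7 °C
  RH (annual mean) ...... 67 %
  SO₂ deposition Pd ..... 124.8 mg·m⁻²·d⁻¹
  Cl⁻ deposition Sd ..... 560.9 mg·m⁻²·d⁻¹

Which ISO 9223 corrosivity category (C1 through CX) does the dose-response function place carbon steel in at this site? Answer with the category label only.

carbon steel: f(T) = +0.150·(T−10) [T≤10 °C] = -0.1950
  SO₂ term: 1.77·124.8^0.52·exp(0.02·67-0.1950) = 68.43
  Sd branch = 0.102·Sd^0.62·e^(0.033·RH+0.04·T) = 66.72 μm/a
  r_corr = 68.43 + 66.72 = 135.2 μm/a
135 μm/a falls in (80, 200] for carbon steel → category C5

C5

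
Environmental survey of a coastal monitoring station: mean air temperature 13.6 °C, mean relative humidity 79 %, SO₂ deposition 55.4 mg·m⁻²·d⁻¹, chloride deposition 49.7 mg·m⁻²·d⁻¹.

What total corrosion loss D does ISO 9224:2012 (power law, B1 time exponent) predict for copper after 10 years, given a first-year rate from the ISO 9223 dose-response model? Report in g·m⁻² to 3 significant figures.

copper: temperature factor f = -0.080·(3.6) = -0.2880
  Pd branch = 0.0053·Pd^0.26·e^(0.059·RH+f) = 1.193 μm/a
  Sd branch = 0.01025·Sd^0.27·e^(0.036·RH+0.049·T) = 0.9847 μm/a
  sum: 1.193 + 0.9847 → r_corr = 2.178 μm/a
ISO 9224: D(t) = r_corr · t^b with b = 0.667 (copper, B1)
  D(10) = 2.178 × 10^0.667 = 2.178 × 4.645 = 10.12 μm
  Mass loss = 10.12 μm × 8.96 g/cm³ = 90.65 g·m⁻²

D(10) = 90.6 g·m⁻²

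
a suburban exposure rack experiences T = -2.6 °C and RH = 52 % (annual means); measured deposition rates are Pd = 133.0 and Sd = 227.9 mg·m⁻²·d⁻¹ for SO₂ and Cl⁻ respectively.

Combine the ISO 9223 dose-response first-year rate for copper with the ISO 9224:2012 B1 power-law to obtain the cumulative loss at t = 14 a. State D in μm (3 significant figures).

D(14) = 1.96 μm

copper: temperature factor f = +0.126·(-12.6) = -1.5876
  sulphur-dioxide contribution → 0.08306 μm/a
  chloride contribution → 0.2541 μm/a
  ⇒ r_corr(copper) = 0.3372 μm/a
ISO 9224: D(t) = r_corr · t^b with b = 0.667 (copper, B1)
  D(14) = 0.3372 × 14^0.667 = 0.3372 × 5.814 = 1.96 μm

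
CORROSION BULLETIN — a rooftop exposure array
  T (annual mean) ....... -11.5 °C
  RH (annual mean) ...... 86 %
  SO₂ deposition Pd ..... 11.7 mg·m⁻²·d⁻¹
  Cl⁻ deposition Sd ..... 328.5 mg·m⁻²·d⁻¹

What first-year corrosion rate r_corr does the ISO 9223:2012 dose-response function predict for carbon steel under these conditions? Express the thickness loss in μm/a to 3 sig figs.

r_corr = 41.4 μm/a

carbon steel: f(T) = +0.150·(T−10) [T≤10 °C] = -3.2250
  SO₂ term: 1.77·11.7^0.52·exp(0.02·86-3.2250) = 1.412
  Sd branch = 0.102·Sd^0.62·e^(0.033·RH+0.04·T) = 39.96 μm/a
  sum: 1.412 + 39.96 → r_corr = 41.37 μm/a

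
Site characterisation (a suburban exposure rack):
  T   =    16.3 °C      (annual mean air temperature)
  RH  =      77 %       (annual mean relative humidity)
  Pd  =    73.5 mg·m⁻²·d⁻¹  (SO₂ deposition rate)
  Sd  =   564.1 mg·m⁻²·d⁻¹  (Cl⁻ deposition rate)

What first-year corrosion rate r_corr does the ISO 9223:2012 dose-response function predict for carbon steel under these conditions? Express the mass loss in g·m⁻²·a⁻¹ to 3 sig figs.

carbon steel: f(T) = -0.054·(T−10) [T>10 °C] = -0.3402
  Pd branch = 1.77·Pd^0.52·e^(0.02·RH+f) = 54.89 μm/a
  Sd branch = 0.102·Sd^0.62·e^(0.033·RH+0.04·T) = 126.2 μm/a
  sum: 54.89 + 126.2 → r_corr = 181.1 μm/a
Convert to mass loss: 181.1 μm/a × 7.85 g/cm³ = 1422 g·m⁻²·a⁻¹

r_corr = 1.42e+03 g·m⁻²·a⁻¹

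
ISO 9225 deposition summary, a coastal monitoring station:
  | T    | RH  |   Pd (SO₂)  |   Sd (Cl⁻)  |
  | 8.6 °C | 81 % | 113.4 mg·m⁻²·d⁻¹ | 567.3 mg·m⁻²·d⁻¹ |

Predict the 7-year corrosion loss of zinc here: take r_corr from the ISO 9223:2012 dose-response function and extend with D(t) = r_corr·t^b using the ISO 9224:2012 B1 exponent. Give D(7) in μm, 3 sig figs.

zinc: f(T) = +0.038·(T−10) [T≤10 °C] = -0.0532
  Pd branch = 0.0129·Pd^0.44·e^(0.046·RH+f) = 4.071 μm/a
  Cl⁻ term: 0.0175·567.3^0.57·exp(0.008·81+0.085·8.6) = 2.58
  r_corr = 4.071 + 2.58 = 6.651 μm/a
Power-law: D(7) = r_corr · 7^0.813
  D(7) = 6.651 × 7^0.813 = 6.651 × 4.865 = 32.36 μm

D(7) = 32.4 μm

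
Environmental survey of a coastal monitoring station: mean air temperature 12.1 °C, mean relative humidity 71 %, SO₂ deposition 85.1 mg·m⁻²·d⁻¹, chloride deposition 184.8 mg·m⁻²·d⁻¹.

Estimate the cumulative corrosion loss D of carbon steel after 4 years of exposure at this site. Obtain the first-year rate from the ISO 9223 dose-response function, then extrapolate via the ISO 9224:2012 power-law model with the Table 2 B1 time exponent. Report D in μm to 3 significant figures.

D(4) = 227 μm

carbon steel: T>10 °C ⇒ hinge -0.054·(12.1−10) = -0.1134
  sulphur-dioxide contribution → 65.92 μm/a
  chloride contribution → 43.82 μm/a
  ⇒ r_corr(carbon steel) = 109.7 μm/a
Power-law: D(4) = r_corr · 4^0.523
  D(4) = 109.7 × 4^0.523 = 109.7 × 2.065 = 226.6 μm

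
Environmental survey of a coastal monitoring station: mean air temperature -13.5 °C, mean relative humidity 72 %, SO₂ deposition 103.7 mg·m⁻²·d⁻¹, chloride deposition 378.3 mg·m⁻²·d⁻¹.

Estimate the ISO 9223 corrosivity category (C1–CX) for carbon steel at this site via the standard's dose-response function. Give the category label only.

carbon steel: temperature factor f = +0.150·(-23.5) = -3.5250
  sulphur-dioxide contribution → 2.459 μm/a
  chloride contribution → 25.36 μm/a
  ⇒ r_corr(carbon steel) = 27.82 μm/a
ISO 9223 Table 2 (carbon steel): 25 < 27.8 ≤ 50 μm/a ⇒ C3

C3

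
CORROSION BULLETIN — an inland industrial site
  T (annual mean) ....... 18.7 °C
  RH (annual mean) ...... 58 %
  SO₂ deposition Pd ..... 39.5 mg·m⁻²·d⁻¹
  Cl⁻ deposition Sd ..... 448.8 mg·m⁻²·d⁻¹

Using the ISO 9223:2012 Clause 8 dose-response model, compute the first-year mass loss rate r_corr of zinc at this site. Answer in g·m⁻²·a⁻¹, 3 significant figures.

zinc: temperature factor f = -0.071·(8.7) = -0.6177
  sulphur-dioxide contribution → 0.5053 μm/a
  chloride contribution → 4.431 μm/a
  ⇒ r_corr(zinc) = 4.937 μm/a
Convert to mass loss: 4.937 μm/a × 7.14 g/cm³ = 35.25 g·m⁻²·a⁻¹

r_corr = 35.2 g·m⁻²·a⁻¹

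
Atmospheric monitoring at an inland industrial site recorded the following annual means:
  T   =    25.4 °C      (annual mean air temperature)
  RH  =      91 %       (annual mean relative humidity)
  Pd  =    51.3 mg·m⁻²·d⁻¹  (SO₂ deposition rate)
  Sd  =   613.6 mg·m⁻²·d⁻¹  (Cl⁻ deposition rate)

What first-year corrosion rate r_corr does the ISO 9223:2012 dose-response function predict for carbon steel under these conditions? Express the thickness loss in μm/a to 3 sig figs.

carbon steel: f(T) = -0.054·(T−10) [T>10 °C] = -0.8316
  Pd branch = 1.77·Pd^0.52·e^(0.02·RH+f) = 36.85 μm/a
  Sd branch = 0.102·Sd^0.62·e^(0.033·RH+0.04·T) = 303.8 μm/a
  sum: 36.85 + 303.8 → r_corr = 340.6 μm/a

r_corr = 341 μm/a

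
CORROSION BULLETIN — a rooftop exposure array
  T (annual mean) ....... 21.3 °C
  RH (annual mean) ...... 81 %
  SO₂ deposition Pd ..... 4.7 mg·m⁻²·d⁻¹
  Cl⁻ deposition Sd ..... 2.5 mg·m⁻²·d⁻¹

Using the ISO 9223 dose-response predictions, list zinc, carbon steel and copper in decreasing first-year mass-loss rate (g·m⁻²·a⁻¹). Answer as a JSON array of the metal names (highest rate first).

zinc: f(T) = -0.071·(T−10) [T>10 °C] = -0.8023
  sulphur-dioxide contribution → 0.4743 μm/a
  chloride contribution → 0.3448 μm/a
  ⇒ r_corr(zinc) = 0.8191 μm/a
  mass loss = 0.8191 μm/a × 7.14 g/cm³ = 5.848 g·m⁻²·a⁻¹
carbon steel: T>10 °C ⇒ hinge -0.054·(21.3−10) = -0.6102
  sulphur-dioxide contribution → 10.86 μm/a
  chloride contribution → 6.112 μm/a
  ⇒ r_corr(carbon steel) = 16.98 μm/a
  mass loss = 16.98 μm/a × 7.85 g/cm³ = 133.3 g·m⁻²·a⁻¹
copper: f(T) = -0.080·(T−10) [T>10 °C] = -0.9040
  sulphur-dioxide contribution → 0.3819 μm/a
  chloride contribution → 0.6884 μm/a
  ⇒ r_corr(copper) = 1.07 μm/a
  mass loss = 1.07 μm/a × 8.96 g/cm³ = 9.59 g·m⁻²·a⁻¹
Ordering by g·m⁻²·a⁻¹: carbon steel (133) > copper (9.59) > zinc (5.85)

["carbon steel", "copper", "zinc"]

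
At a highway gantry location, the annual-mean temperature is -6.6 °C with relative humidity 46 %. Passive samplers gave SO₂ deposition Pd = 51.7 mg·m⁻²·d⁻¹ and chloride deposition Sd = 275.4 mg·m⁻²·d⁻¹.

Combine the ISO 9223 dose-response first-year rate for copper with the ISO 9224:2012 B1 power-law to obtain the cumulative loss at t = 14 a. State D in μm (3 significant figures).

copper: T≤10 °C ⇒ hinge +0.126·(-6.6−10) = -2.0916
  SO₂ term: 0.0053·51.7^0.26·exp(0.059·46-2.0916) = 0.02755
  Sd branch = 0.01025·Sd^0.27·e^(0.036·RH+0.049·T) = 0.1771 μm/a
  r_corr = 0.02755 + 0.1771 = 0.2047 μm/a
Power-law: D(14) = r_corr · 14^0.667
  D(14) = 0.2047 × 14^0.667 = 0.2047 × 5.814 = 1.19 μm

D(14) = 1.19 μm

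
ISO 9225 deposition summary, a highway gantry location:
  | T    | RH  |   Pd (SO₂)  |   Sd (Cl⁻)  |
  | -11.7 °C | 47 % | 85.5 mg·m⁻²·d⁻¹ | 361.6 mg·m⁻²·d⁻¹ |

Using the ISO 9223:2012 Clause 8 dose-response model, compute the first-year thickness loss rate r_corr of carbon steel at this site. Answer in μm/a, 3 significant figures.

r_corr = 13.4 μm/a

carbon steel: temperature factor f = +0.150·(-21.7) = -3.2550
  SO₂ term: 1.77·85.5^0.52·exp(0.02·47-3.2550) = 1.767
  Sd branch = 0.102·Sd^0.62·e^(0.033·RH+0.04·T) = 11.62 μm/a
  sum: 1.767 + 11.62 → r_corr = 13.38 μm/a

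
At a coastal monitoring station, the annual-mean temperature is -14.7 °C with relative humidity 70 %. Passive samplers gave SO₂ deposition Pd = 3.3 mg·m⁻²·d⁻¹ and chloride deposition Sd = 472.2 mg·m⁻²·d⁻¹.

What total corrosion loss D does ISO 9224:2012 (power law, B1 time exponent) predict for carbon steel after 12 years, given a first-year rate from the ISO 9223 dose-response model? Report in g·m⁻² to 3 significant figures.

carbon steel: f(T) = +0.150·(T−10) [T≤10 °C] = -3.7050
  sulphur-dioxide contribution → 0.3285 μm/a
  chloride contribution → 25.97 μm/a
  total first-year rate 26.3 μm/a
Long-term exponent b (ISO 9224 Table 2, B1) = 0.523
  D(12) = 26.3 × 12^0.523 = 26.3 × 3.668 = 96.45 μm
  Mass loss = 96.45 μm × 7.85 g/cm³ = 757.1 g·m⁻²

D(12) = 757 g·m⁻²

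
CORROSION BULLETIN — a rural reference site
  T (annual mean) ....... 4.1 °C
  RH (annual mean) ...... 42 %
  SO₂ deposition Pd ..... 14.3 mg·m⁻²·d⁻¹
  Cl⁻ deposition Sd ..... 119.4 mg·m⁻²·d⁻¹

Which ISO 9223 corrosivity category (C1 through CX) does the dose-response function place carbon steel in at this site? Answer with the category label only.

C2

carbon steel: T≤10 °C ⇒ hinge +0.150·(4.1−10) = -0.8850
  SO₂ term: 1.77·14.3^0.52·exp(0.02·42-0.8850) = 6.748
  Sd branch = 0.102·Sd^0.62·e^(0.033·RH+0.04·T) = 9.322 μm/a
  r_corr = 6.748 + 9.322 = 16.07 μm/a
ISO 9223 Table 2 (carbon steel): 1.3 < 16.1 ≤ 25 μm/a ⇒ C2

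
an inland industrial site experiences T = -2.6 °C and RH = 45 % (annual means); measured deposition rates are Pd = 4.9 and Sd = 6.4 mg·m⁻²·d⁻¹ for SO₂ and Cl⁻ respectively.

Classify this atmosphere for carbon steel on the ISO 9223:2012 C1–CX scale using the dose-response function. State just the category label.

C2

carbon steel: f(T) = +0.150·(T−10) [T≤10 °C] = -1.8900
  SO₂ term: 1.77·4.9^0.52·exp(0.02·45-1.8900) = 1.503
  Sd branch = 0.102·Sd^0.62·e^(0.033·RH+0.04·T) = 1.283 μm/a
  sum: 1.503 + 1.283 → r_corr = 2.786 μm/a
Category bounds: 1.3…25 μm/a bracket r_corr ⇒ C2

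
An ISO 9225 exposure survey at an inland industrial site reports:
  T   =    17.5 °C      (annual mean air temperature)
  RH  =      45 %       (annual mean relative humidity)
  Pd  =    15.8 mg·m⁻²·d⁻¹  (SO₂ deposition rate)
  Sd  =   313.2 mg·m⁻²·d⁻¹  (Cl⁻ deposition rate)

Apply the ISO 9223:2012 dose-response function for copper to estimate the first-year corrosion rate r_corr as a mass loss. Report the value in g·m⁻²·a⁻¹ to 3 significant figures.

copper: T>10 °C ⇒ hinge -0.080·(17.5−10) = -0.6000
  sulphur-dioxide contribution → 0.0848 μm/a
  chloride contribution → 0.5762 μm/a
  total first-year rate 0.661 μm/a
Convert to mass loss: 0.661 μm/a × 8.96 g/cm³ = 5.922 g·m⁻²·a⁻¹

r_corr = 5.92 g·m⁻²·a⁻¹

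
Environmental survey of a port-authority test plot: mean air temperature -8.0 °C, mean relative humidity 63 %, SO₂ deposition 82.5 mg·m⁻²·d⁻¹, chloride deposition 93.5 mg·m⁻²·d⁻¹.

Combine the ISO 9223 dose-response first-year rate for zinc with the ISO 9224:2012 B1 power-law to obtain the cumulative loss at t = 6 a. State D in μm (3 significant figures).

D(6) = 4.37 μm

zinc: T≤10 °C ⇒ hinge +0.038·(-8.0−10) = -0.6840
  sulphur-dioxide contribution → 0.8229 μm/a
  chloride contribution → 0.195 μm/a
  ⇒ r_corr(zinc) = 1.018 μm/a
Power-law: D(6) = r_corr · 6^0.813
  D(6) = 1.018 × 6^0.813 = 1.018 × 4.292 = 4.369 μm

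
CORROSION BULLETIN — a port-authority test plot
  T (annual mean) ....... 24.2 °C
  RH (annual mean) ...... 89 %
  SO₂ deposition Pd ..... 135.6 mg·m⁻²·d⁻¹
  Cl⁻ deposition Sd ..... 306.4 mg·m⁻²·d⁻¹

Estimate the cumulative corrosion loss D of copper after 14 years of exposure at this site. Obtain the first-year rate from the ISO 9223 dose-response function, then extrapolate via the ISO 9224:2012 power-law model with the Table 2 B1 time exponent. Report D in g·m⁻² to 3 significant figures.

D(14) = 263 g·m⁻²

copper: T>10 °C ⇒ hinge -0.080·(24.2−10) = -1.1360
  Pd branch = 0.0053·Pd^0.26·e^(0.059·RH+f) = 1.164 μm/a
  Sd branch = 0.01025·Sd^0.27·e^(0.036·RH+0.049·T) = 3.877 μm/a
  sum: 1.164 + 3.877 → r_corr = 5.04 μm/a
Power-law: D(14) = r_corr · 14^0.667
  D(14) = 5.04 × 14^0.667 = 5.04 × 5.814 = 29.3 μm
  Mass loss = 29.3 μm × 8.96 g/cm³ = 262.6 g·m⁻²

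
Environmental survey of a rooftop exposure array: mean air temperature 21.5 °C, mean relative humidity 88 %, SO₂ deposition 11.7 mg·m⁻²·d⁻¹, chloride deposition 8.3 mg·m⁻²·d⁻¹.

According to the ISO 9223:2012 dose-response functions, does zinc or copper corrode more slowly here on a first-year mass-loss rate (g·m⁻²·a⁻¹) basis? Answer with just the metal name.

zinc

zinc: T>10 °C ⇒ hinge -0.071·(21.5−10) = -0.8165
  SO₂ term: 0.0129·11.7^0.44·exp(0.046·88-0.8165) = 0.9639
  Cl⁻ term: 0.0175·8.3^0.57·exp(0.008·88+0.085·21.5) = 0.7351
  r_corr = 0.9639 + 0.7351 = 1.699 μm/a
  mass loss = 1.699 μm/a × 7.14 g/cm³ = 12.13 g·m⁻²·a⁻¹
copper: T>10 °C ⇒ hinge -0.080·(21.5−10) = -0.9200
  SO₂ term: 0.0053·11.7^0.26·exp(0.059·88-0.9200) = 0.72
  Sd branch = 0.01025·Sd^0.27·e^(0.036·RH+0.049·T) = 1.237 μm/a
  r_corr = 0.72 + 1.237 = 1.957 μm/a
  mass loss = 1.957 μm/a × 8.96 g/cm³ = 17.53 g·m⁻²·a⁻¹
Ordering by g·m⁻²·a⁻¹: copper (17.5) > zinc (12.1)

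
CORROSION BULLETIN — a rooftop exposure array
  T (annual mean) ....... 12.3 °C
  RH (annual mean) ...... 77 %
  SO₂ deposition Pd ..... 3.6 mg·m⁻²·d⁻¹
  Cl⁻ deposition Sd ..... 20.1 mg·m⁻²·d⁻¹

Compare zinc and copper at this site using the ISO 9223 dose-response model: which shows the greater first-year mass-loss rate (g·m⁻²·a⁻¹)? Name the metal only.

copper

zinc: f(T) = -0.071·(T−10) [T>10 °C] = -0.1633
  Pd branch = 0.0129·Pd^0.44·e^(0.046·RH+f) = 0.6648 μm/a
  Cl⁻ term: 0.0175·20.1^0.57·exp(0.008·77+0.085·12.3) = 0.5098
  r_corr = 0.6648 + 0.5098 = 1.175 μm/a
  mass loss = 1.175 μm/a × 7.14 g/cm³ = 8.387 g·m⁻²·a⁻¹
copper: T>10 °C ⇒ hinge -0.080·(12.3−10) = -0.1840
  Pd branch = 0.0053·Pd^0.26·e^(0.059·RH+f) = 0.5781 μm/a
  Sd branch = 0.01025·Sd^0.27·e^(0.036·RH+0.049·T) = 0.6733 μm/a
  r_corr = 0.5781 + 0.6733 = 1.251 μm/a
  mass loss = 1.251 μm/a × 8.96 g/cm³ = 11.21 g·m⁻²·a⁻¹
Ordering by g·m⁻²·a⁻¹: copper (11.2) > zinc (8.39)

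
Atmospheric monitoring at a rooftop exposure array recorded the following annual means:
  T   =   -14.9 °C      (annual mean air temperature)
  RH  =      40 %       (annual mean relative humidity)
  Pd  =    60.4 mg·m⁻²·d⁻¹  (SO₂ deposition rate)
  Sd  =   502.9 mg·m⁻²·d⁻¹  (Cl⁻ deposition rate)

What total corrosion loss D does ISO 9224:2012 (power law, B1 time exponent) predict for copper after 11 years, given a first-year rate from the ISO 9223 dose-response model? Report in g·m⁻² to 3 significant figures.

D(11) = 5.27 g·m⁻²

copper: f(T) = +0.126·(T−10) [T≤10 °C] = -3.1374
  sulphur-dioxide contribution → 0.007075 μm/a
  chloride contribution → 0.1118 μm/a
  total first-year rate 0.1189 μm/a
Power-law: D(11) = r_corr · 11^0.667
  D(11) = 0.1189 × 11^0.667 = 0.1189 × 4.95 = 0.5884 μm
  Mass loss = 0.5884 μm × 8.96 g/cm³ = 5.272 g·m⁻²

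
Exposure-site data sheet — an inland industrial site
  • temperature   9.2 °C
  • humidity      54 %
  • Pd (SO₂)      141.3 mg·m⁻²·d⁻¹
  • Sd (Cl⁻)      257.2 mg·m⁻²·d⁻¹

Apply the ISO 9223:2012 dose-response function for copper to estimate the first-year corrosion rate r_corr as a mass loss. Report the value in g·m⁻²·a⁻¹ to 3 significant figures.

r_corr = 8.27 g·m⁻²·a⁻¹

copper: f(T) = +0.126·(T−10) [T≤10 °C] = -0.1008
  sulphur-dioxide contribution → 0.42 μm/a
  chloride contribution → 0.503 μm/a
  total first-year rate 0.9229 μm/a
Convert to mass loss: 0.9229 μm/a × 8.96 g/cm³ = 8.269 g·m⁻²·a⁻¹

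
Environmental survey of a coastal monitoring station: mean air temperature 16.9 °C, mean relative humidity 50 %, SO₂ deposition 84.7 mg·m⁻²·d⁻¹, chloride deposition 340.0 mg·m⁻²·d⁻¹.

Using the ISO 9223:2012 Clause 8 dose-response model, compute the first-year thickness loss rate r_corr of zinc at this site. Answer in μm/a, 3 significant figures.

r_corr = 3.60 μm/a

zinc: T>10 °C ⇒ hinge -0.071·(16.9−10) = -0.4899
  SO₂ term: 0.0129·84.7^0.44·exp(0.046·50-0.4899) = 0.5559
  Sd branch = 0.0175·Sd^0.57·e^(0.008·RH+0.085·T) = 3.045 μm/a
  r_corr = 0.5559 + 3.045 = 3.601 μm/a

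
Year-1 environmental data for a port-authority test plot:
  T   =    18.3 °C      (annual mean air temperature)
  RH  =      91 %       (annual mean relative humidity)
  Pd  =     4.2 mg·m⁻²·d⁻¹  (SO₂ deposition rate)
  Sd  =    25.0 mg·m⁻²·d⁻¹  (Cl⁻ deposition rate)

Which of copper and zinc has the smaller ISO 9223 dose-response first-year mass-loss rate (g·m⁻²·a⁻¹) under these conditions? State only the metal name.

copper: T>10 °C ⇒ hinge -0.080·(18.3−10) = -0.6640
  SO₂ term: 0.0053·4.2^0.26·exp(0.059·91-0.6640) = 0.8505
  Cl⁻ term: 0.01025·25.0^0.27·exp(0.036·91+0.049·18.3) = 1.586
  r_corr = 0.8505 + 1.586 = 2.437 μm/a
  mass loss = 2.437 μm/a × 8.96 g/cm³ = 21.83 g·m⁻²·a⁻¹
zinc: temperature factor f = -0.071·(8.3) = -0.5893
  Pd branch = 0.0129·Pd^0.44·e^(0.046·RH+f) = 0.8848 μm/a
  Cl⁻ term: 0.0175·25.0^0.57·exp(0.008·91+0.085·18.3) = 1.075
  r_corr = 0.8848 + 1.075 = 1.96 μm/a
  mass loss = 1.96 μm/a × 7.14 g/cm³ = 14 g·m⁻²·a⁻¹
Ordering by g·m⁻²·a⁻¹: copper (21.8) > zinc (14)

zinc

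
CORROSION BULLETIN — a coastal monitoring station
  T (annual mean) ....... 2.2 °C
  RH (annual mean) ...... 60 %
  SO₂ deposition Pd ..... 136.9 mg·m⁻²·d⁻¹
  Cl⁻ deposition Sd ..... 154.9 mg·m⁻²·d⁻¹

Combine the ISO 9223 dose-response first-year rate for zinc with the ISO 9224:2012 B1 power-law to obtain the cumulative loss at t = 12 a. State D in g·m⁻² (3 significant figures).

zinc: temperature factor f = +0.038·(-7.8) = -0.2964
  sulphur-dioxide contribution → 1.32 μm/a
  chloride contribution → 0.604 μm/a
  total first-year rate 1.924 μm/a
ISO 9224: D(t) = r_corr · t^b with b = 0.813 (zinc, B1)
  D(12) = 1.924 × 12^0.813 = 1.924 × 7.54 = 14.51 μm
  Mass loss = 14.51 μm × 7.14 g/cm³ = 103.6 g·m⁻²

D(12) = 104 g·m⁻²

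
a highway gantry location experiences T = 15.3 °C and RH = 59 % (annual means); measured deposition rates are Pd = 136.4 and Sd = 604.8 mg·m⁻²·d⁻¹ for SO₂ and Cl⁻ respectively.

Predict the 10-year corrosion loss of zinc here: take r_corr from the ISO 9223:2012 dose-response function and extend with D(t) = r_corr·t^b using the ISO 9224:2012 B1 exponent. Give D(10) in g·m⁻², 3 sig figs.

zinc: f(T) = -0.071·(T−10) [T>10 °C] = -0.3763
  SO₂ term: 0.0129·136.4^0.44·exp(0.046·59-0.3763) = 1.162
  Sd branch = 0.0175·Sd^0.57·e^(0.008·RH+0.085·T) = 3.966 μm/a
  r_corr = 1.162 + 3.966 = 5.128 μm/a
Long-term exponent b (ISO 9224 Table 2, B1) = 0.813
  D(10) = 5.128 × 10^0.813 = 5.128 × 6.501 = 33.34 μm
  Mass loss = 33.34 μm × 7.14 g/cm³ = 238 g·m⁻²

D(10) = 238 g·m⁻²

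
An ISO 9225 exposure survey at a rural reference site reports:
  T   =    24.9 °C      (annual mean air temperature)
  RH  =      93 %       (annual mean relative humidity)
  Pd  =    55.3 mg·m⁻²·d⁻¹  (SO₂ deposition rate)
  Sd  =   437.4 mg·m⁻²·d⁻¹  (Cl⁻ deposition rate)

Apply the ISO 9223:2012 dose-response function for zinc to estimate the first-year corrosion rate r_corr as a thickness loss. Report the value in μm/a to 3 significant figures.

zinc: T>10 °C ⇒ hinge -0.071·(24.9−10) = -1.0579
  SO₂ term: 0.0129·55.3^0.44·exp(0.046·93-1.0579) = 1.887
  Sd branch = 0.0175·Sd^0.57·e^(0.008·RH+0.085·T) = 9.787 μm/a
  r_corr = 1.887 + 9.787 = 11.67 μm/a

r_corr = 11.7 μm/a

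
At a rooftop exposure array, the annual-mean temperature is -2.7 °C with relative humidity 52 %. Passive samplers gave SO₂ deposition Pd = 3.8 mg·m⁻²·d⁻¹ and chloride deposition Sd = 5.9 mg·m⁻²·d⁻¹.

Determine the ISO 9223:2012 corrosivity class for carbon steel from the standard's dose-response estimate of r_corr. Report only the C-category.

C2

carbon steel: f(T) = +0.150·(T−10) [T≤10 °C] = -1.9050
  Pd branch = 1.77·Pd^0.52·e^(0.02·RH+f) = 1.492 μm/a
  Sd branch = 0.102·Sd^0.62·e^(0.033·RH+0.04·T) = 1.531 μm/a
  sum: 1.492 + 1.531 → r_corr = 3.023 μm/a
Category bounds: 1.3…25 μm/a bracket r_corr ⇒ C2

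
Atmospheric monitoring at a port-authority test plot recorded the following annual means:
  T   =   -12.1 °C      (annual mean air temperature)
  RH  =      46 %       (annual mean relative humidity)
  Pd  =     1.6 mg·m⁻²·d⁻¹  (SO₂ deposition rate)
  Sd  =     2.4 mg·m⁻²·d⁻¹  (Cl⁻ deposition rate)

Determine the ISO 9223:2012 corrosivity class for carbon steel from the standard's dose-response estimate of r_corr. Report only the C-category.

C1

carbon steel: T≤10 °C ⇒ hinge +0.150·(-12.1−10) = -3.3150
  sulphur-dioxide contribution → 0.2061 μm/a
  chloride contribution → 0.4936 μm/a
  total first-year rate 0.6997 μm/a
0.7 μm/a falls in (0, 1.3] for carbon steel → category C1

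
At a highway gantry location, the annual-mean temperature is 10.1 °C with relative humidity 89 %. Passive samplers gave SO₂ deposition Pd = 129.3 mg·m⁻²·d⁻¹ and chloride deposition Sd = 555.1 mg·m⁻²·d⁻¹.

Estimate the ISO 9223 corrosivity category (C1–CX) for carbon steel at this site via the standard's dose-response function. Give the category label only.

carbon steel: temperature factor f = -0.054·(0.1) = -0.0054
  Pd branch = 1.77·Pd^0.52·e^(0.02·RH+f) = 130.8 μm/a
  Sd branch = 0.102·Sd^0.62·e^(0.033·RH+0.04·T) = 144.9 μm/a
  sum: 130.8 + 144.9 → r_corr = 275.7 μm/a
Category bounds: 200…700 μm/a bracket r_corr ⇒ CX

CX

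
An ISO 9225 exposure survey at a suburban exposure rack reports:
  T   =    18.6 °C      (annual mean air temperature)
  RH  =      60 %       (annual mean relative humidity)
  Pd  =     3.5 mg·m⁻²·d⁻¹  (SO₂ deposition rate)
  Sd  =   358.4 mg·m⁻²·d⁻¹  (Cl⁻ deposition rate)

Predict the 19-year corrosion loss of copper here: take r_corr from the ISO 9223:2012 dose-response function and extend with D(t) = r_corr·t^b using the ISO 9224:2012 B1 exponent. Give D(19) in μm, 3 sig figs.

copper: T>10 °C ⇒ hinge -0.080·(18.6−10) = -0.6880
  SO₂ term: 0.0053·3.5^0.26·exp(0.059·60-0.6880) = 0.1272
  Cl⁻ term: 0.01025·358.4^0.27·exp(0.036·60+0.049·18.6) = 1.082
  sum: 0.1272 + 1.082 → r_corr = 1.209 μm/a
ISO 9224: D(t) = r_corr · t^b with b = 0.667 (copper, B1)
  D(19) = 1.209 × 19^0.667 = 1.209 × 7.127 = 8.619 μm

D(19) = 8.62 μm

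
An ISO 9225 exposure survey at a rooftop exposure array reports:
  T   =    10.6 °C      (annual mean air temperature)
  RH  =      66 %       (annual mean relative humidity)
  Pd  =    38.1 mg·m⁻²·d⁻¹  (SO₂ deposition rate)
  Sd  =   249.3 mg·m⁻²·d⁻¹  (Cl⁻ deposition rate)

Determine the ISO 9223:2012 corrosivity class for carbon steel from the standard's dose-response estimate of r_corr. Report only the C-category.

carbon steel: T>10 °C ⇒ hinge -0.054·(10.6−10) = -0.0324
  Pd branch = 1.77·Pd^0.52·e^(0.02·RH+f) = 42.58 μm/a
  Sd branch = 0.102·Sd^0.62·e^(0.033·RH+0.04·T) = 42.13 μm/a
  sum: 42.58 + 42.13 → r_corr = 84.72 μm/a
84.7 μm/a falls in (80, 200] for carbon steel → category C5

C5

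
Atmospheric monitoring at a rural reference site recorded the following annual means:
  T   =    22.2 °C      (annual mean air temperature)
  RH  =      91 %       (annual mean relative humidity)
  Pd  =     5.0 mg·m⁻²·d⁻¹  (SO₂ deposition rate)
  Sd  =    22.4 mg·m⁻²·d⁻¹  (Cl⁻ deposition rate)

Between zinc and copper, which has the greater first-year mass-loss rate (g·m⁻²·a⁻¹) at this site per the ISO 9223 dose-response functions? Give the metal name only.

zinc: f(T) = -0.071·(T−10) [T>10 °C] = -0.8662
  sulphur-dioxide contribution → 0.7243 μm/a
  chloride contribution → 1.407 μm/a
  ⇒ r_corr(zinc) = 2.131 μm/a
  mass loss = 2.131 μm/a × 7.14 g/cm³ = 15.22 g·m⁻²·a⁻¹
copper: f(T) = -0.080·(T−10) [T>10 °C] = -0.9760
  sulphur-dioxide contribution → 0.6514 μm/a
  chloride contribution → 1.864 μm/a
  ⇒ r_corr(copper) = 2.516 μm/a
  mass loss = 2.516 μm/a × 8.96 g/cm³ = 22.54 g·m⁻²·a⁻¹
Ordering by g·m⁻²·a⁻¹: copper (22.5) > zinc (15.2)

copper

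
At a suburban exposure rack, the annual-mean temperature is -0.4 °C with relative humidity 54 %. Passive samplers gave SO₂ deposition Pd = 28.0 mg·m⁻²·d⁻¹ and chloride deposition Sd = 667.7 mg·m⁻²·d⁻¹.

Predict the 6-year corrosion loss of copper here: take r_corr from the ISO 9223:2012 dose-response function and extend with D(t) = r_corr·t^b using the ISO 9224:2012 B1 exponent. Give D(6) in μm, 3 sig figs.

D(6) = 1.61 μm

copper: f(T) = +0.126·(T−10) [T≤10 °C] = -1.3104
  Pd branch = 0.0053·Pd^0.26·e^(0.059·RH+f) = 0.08224 μm/a
  Sd branch = 0.01025·Sd^0.27·e^(0.036·RH+0.049·T) = 0.4066 μm/a
  sum: 0.08224 + 0.4066 → r_corr = 0.4888 μm/a
Power-law: D(6) = r_corr · 6^0.667
  D(6) = 0.4888 × 6^0.667 = 0.4888 × 3.304 = 1.615 μm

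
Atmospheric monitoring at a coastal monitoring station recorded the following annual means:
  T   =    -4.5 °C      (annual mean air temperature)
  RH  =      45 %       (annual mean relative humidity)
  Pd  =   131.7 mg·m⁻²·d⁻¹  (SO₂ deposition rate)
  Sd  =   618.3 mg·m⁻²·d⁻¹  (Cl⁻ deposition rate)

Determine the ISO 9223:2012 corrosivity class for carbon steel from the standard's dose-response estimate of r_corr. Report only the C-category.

C3

carbon steel: f(T) = +0.150·(T−10) [T≤10 °C] = -2.1750
  Pd branch = 1.77·Pd^0.52·e^(0.02·RH+f) = 6.258 μm/a
  Sd branch = 0.102·Sd^0.62·e^(0.033·RH+0.04·T) = 20.23 μm/a
  r_corr = 6.258 + 20.23 = 26.48 μm/a
ISO 9223 Table 2 (carbon steel): 25 < 26.5 ≤ 50 μm/a ⇒ C3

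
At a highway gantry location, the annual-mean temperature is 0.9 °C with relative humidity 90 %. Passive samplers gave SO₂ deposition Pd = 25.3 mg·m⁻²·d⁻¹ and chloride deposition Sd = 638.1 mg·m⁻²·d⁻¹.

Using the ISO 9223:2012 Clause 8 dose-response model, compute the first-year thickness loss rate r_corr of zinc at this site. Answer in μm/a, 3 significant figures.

r_corr = 3.92 μm/a

zinc: f(T) = +0.038·(T−10) [T≤10 °C] = -0.3458
  SO₂ term: 0.0129·25.3^0.44·exp(0.046·90-0.3458) = 2.376
  Sd branch = 0.0175·Sd^0.57·e^(0.008·RH+0.085·T) = 1.541 μm/a
  r_corr = 2.376 + 1.541 = 3.916 μm/a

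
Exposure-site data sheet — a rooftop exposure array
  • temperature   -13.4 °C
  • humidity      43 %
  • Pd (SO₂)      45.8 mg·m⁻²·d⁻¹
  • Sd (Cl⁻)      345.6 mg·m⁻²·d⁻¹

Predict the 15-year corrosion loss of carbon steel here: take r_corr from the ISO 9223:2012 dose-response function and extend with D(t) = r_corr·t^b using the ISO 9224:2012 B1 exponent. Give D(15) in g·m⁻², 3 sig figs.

D(15) = 329 g·m⁻²

carbon steel: f(T) = +0.150·(T−10) [T≤10 °C] = -3.5100
  sulphur-dioxide contribution → 0.9136 μm/a
  chloride contribution → 9.247 μm/a
  ⇒ r_corr(carbon steel) = 10.16 μm/a
ISO 9224: D(t) = r_corr · t^b with b = 0.523 (carbon steel, B1)
  D(15) = 10.16 × 15^0.523 = 10.16 × 4.122 = 41.88 μm
  Mass loss = 41.88 μm × 7.85 g/cm³ = 328.8 g·m⁻²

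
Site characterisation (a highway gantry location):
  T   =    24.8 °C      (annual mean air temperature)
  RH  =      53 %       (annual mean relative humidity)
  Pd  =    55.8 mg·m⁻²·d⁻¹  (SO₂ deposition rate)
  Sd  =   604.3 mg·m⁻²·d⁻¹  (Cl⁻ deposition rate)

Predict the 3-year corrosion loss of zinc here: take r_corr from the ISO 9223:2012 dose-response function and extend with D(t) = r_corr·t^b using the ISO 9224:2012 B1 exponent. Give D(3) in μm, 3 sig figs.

D(3) = 21.4 μm

zinc: T>10 °C ⇒ hinge -0.071·(24.8−10) = -1.0508
  Pd branch = 0.0129·Pd^0.44·e^(0.046·RH+f) = 0.3031 μm/a
  Sd branch = 0.0175·Sd^0.57·e^(0.008·RH+0.085·T) = 8.472 μm/a
  sum: 0.3031 + 8.472 → r_corr = 8.775 μm/a
ISO 9224: D(t) = r_corr · t^b with b = 0.813 (zinc, B1)
  D(3) = 8.775 × 3^0.813 = 8.775 × 2.443 = 21.44 μm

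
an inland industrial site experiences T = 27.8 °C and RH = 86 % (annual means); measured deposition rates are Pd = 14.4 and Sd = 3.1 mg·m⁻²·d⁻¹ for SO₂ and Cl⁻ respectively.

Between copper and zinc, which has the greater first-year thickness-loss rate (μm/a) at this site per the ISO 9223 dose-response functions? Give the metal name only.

copper

copper: temperature factor f = -0.080·(17.8) = -1.4240
  SO₂ term: 0.0053·14.4^0.26·exp(0.059·86-1.4240) = 0.408
  Sd branch = 0.01025·Sd^0.27·e^(0.036·RH+0.049·T) = 1.201 μm/a
  sum: 0.408 + 1.201 → r_corr = 1.609 μm/a
zinc: f(T) = -0.071·(T−10) [T>10 °C] = -1.2638
  SO₂ term: 0.0129·14.4^0.44·exp(0.046·86-1.2638) = 0.6159
  Sd branch = 0.0175·Sd^0.57·e^(0.008·RH+0.085·T) = 0.7049 μm/a
  sum: 0.6159 + 0.7049 → r_corr = 1.321 μm/a
Ordering by μm/a: copper (1.61) > zinc (1.32)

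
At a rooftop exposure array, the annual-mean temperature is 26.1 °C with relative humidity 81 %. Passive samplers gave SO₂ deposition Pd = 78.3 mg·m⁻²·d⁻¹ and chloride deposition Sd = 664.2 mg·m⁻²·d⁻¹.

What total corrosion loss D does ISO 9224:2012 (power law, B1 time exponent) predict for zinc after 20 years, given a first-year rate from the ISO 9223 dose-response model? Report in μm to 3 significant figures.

zinc: temperature factor f = -0.071·(16.1) = -1.1431
  Pd branch = 0.0129·Pd^0.44·e^(0.046·RH+f) = 1.163 μm/a
  Sd branch = 0.0175·Sd^0.57·e^(0.008·RH+0.085·T) = 12.49 μm/a
  sum: 1.163 + 12.49 → r_corr = 13.66 μm/a
Long-term exponent b (ISO 9224 Table 2, B1) = 0.813
  D(20) = 13.66 × 20^0.813 = 13.66 × 11.42 = 156 μm

D(20) = 156 μm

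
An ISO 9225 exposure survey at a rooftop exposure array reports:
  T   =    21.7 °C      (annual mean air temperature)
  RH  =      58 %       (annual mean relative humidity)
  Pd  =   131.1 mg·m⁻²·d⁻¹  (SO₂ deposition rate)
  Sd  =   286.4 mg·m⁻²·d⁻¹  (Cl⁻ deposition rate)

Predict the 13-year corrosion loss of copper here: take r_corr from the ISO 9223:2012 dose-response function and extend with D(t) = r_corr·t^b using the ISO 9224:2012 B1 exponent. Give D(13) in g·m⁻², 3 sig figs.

D(13) = 65.9 g·m⁻²

copper: f(T) = -0.080·(T−10) [T>10 °C] = -0.9360
  SO₂ term: 0.0053·131.1^0.26·exp(0.059·58-0.9360) = 0.2262
  Sd branch = 0.01025·Sd^0.27·e^(0.036·RH+0.049·T) = 1.103 μm/a
  sum: 0.2262 + 1.103 → r_corr = 1.33 μm/a
ISO 9224: D(t) = r_corr · t^b with b = 0.667 (copper, B1)
  D(13) = 1.33 × 13^0.667 = 1.33 × 5.534 = 7.357 μm
  Mass loss = 7.357 μm × 8.96 g/cm³ = 65.92 g·m⁻²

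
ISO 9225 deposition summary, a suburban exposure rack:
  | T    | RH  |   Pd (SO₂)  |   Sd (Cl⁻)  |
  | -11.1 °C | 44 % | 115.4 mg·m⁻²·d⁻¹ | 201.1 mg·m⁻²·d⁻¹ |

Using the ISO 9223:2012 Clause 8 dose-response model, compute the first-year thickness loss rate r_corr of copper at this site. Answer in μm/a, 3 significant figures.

r_corr = 0.139 μm/a

copper: f(T) = +0.126·(T−10) [T≤10 °C] = -2.6586
  SO₂ term: 0.0053·115.4^0.26·exp(0.059·44-2.6586) = 0.01711
  Cl⁻ term: 0.01025·201.1^0.27·exp(0.036·44+0.049·-11.1) = 0.1214
  r_corr = 0.01711 + 0.1214 = 0.1385 μm/a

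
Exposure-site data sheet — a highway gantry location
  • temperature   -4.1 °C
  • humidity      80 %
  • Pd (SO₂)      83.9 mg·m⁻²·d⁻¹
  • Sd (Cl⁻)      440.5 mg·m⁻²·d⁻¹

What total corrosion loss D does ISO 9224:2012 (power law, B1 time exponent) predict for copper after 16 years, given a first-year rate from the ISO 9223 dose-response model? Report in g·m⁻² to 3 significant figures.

copper: T≤10 °C ⇒ hinge +0.126·(-4.1−10) = -1.7766
  Pd branch = 0.0053·Pd^0.26·e^(0.059·RH+f) = 0.3182 μm/a
  Sd branch = 0.01025·Sd^0.27·e^(0.036·RH+0.049·T) = 0.7729 μm/a
  r_corr = 0.3182 + 0.7729 = 1.091 μm/a
Power-law: D(16) = r_corr · 16^0.667
  D(16) = 1.091 × 16^0.667 = 1.091 × 6.355 = 6.935 μm
  Mass loss = 6.935 μm × 8.96 g/cm³ = 62.13 g·m⁻²

D(16) = 62.1 g·m⁻²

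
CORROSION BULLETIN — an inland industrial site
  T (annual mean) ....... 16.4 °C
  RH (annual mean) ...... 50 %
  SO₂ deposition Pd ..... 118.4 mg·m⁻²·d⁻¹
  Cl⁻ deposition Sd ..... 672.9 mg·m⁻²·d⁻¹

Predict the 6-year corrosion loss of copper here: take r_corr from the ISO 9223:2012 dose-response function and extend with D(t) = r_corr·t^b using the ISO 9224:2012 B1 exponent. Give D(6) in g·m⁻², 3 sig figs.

copper: temperature factor f = -0.080·(6.4) = -0.5120
  SO₂ term: 0.0053·118.4^0.26·exp(0.059·50-0.5120) = 0.21
  Cl⁻ term: 0.01025·672.9^0.27·exp(0.036·50+0.049·16.4) = 0.8035
  r_corr = 0.21 + 0.8035 = 1.013 μm/a
Power-law: D(6) = r_corr · 6^0.667
  D(6) = 1.013 × 6^0.667 = 1.013 × 3.304 = 3.348 μm
  Mass loss = 3.348 μm × 8.96 g/cm³ = 30 g·m⁻²

D(6) = 30.0 g·m⁻²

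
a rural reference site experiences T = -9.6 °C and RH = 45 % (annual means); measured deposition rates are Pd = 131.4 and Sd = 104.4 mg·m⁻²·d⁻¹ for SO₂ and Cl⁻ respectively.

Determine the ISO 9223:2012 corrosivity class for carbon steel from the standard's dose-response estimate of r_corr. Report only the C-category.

C2

carbon steel: temperature factor f = +0.150·(-19.6) = -2.9400
  SO₂ term: 1.77·131.4^0.52·exp(0.02·45-2.9400) = 2.909
  Cl⁻ term: 0.102·104.4^0.62·exp(0.033·45+0.04·-9.6) = 5.475
  r_corr = 2.909 + 5.475 = 8.383 μm/a
8.38 μm/a falls in (1.3, 25] for carbon steel → category C2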